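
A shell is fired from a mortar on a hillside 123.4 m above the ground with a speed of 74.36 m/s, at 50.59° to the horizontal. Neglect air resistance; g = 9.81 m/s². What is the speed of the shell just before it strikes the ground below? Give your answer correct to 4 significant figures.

89.17 m/s

v_x = 74.36 cos 50.59° = 47.209 m/s is unchanged throughout.
For the vertical component, v_y² = v_y0² + 2 g h = (57.452)² + 2×9.81×123.4 = 5721.8, so |v_y| = 75.643 m/s.
Impact speed = √(v_x² + v_y²) = √(2228.7 + 5721.8) = 89.17 m/s.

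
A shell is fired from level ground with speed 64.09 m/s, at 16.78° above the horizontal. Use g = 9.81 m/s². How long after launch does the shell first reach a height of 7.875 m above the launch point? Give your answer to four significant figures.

0.4890 s

v_y0 = 64.09 sin 16.78° = 18.503 m/s.
Set y = v_y0 t − ½ g t² = 7.875: 4.905 t² − 18.503 t + 7.875 = 0.
t = [18.503 ± √(342.36 − 154.51)] / 9.81 = (18.503 ± 13.706) / 9.81, giving t = 0.4890 s or t = 3.283 s.
The shell is on the way up at the first time, so t = 0.4890 s.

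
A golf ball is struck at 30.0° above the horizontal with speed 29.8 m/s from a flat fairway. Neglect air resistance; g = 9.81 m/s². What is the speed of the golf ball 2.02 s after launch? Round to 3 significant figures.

v_x = 29.8 cos 30.0° = 25.81 m/s (constant).
v_y(t) = 29.8 sin 30.0° − g t = 14.90 − 9.81 × 2.02 = -4.916 m/s.
Speed = √(v_x² + v_y²) = √(666.2 + 24.17) = 26.3 m/s.

26.3 m/s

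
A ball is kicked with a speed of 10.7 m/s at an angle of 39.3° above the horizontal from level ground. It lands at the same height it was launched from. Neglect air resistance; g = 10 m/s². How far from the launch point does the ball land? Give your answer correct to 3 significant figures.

For level ground, R = v₀² sin(2θ) / g.
sin(2 × 39.3°) = sin 78.60° = 0.9803.
R = (10.7)² × 0.9803 / 10 = 11.2 m.

11.2 m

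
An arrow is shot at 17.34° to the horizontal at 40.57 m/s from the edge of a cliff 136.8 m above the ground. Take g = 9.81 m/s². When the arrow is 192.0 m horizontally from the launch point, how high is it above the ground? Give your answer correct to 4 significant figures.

v_x = 40.57 cos 17.34° = 38.726 m/s, v_y0 = 40.57 sin 17.34° = 12.092 m/s.
Time to reach x = 192.0 m: t = x / v_x = 192.0 / 38.726 = 4.9579 s.
y = 136.8 + v_y0 t − ½ g t² = 136.8 + 12.092×4.9579 − 4.905×4.9579² = 76.18 m.

76.18 m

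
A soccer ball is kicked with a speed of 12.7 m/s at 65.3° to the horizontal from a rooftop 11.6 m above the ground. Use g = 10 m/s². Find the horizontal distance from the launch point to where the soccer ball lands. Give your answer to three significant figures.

16.3 m

Components: v_x = 12.7 cos 65.3° = 5.307 m/s, v_y = 12.7 sin 65.3° = 11.54 m/s.
Vertical: 0 = 11.6 + 11.54 t − ½(10) t² ⇒ 5.000 t² − 11.54 t − 11.6 = 0.
t = [11.54 + √(133.2 + 232.0)] / 10.00 = 3.065 s.
Horizontal: R = v_x · t = 5.307 × 3.065 = 16.3 m.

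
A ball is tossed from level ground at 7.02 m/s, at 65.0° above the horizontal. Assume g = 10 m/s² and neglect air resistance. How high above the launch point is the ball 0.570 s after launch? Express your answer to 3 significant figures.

2.00 m

v_y0 = 7.02 sin 65.0° = 6.362 m/s.
y(t) = v_y0 t − ½ g t² = 6.362×0.570 − 5.000×0.570² = 2.00 m.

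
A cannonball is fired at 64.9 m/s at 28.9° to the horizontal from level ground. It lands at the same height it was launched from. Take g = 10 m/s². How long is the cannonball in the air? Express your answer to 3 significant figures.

Vertical component: v_y = 64.9 sin 28.9° = 31.37 m/s.
For a projectile landing at launch height, time of flight is t = 2 v_y / g = 2 × 31.37 / 10 = 6.27 s.

6.27 s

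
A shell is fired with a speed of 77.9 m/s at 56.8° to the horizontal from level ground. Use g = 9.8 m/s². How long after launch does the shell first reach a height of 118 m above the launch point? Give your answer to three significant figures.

v_y0 = 77.9 sin 56.8° = 65.18 m/s.
Set y = v_y0 t − ½ g t² = 118: 4.900 t² − 65.18 t + 118 = 0.
t = [65.18 ± √(4248 − 2313)] / 9.8 = (65.18 ± 43.99) / 9.8, giving t = 2.16 s or t = 11.1 s.
The shell is on the way up at the first time, so t = 2.16 s.

2.16 s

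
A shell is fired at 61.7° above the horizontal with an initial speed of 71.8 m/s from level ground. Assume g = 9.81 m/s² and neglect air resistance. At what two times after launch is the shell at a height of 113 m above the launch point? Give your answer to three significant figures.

v_y0 = 71.8 sin 61.7° = 63.22 m/s.
Set y = v_y0 t − ½ g t² = 113: 4.905 t² − 63.22 t + 113 = 0.
t = [63.22 ± √(3997 − 2217)] / 9.81 = (63.22 ± 42.19) / 9.81, giving t = 2.14 s or t = 10.7 s.
So the shell is at 113 m at t = 2.14 s (rising) and t = 10.7 s (falling).

2.14 s and 10.7 s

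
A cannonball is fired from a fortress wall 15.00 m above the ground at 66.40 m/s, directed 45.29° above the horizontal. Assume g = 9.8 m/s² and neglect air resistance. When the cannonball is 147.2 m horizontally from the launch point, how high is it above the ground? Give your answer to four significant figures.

v_x = 66.40 cos 45.29° = 46.714 m/s, v_y0 = 66.40 sin 45.29° = 47.189 m/s.
Time to reach x = 147.2 m: t = x / v_x = 147.2 / 46.714 = 3.1511 s.
y = 15.00 + v_y0 t − ½ g t² = 15.00 + 47.189×3.1511 − 4.900×3.1511² = 115.0 m.

115.0 m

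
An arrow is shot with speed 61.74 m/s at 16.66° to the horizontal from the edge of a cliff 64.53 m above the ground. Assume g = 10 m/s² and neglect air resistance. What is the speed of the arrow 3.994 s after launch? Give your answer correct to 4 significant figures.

63.19 m/s

v_x = 61.74 cos 16.66° = 59.148 m/s (constant).
v_y(t) = 61.74 sin 16.66° − g t = 17.700 − 10 × 3.994 = -22.240 m/s.
Speed = √(v_x² + v_y²) = √(3498.5 + 494.62) = 63.19 m/s.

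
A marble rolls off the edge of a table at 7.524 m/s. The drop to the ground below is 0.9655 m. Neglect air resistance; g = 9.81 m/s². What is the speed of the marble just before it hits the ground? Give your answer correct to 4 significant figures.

8.692 m/s

Fall time: t = √(2 × 0.9655 / 9.81) = 0.44367 s.
At impact: v_x = 7.524 m/s (unchanged), v_y = g t = 9.81 × 0.44367 = 4.3524 m/s.
Speed = √(v_x² + v_y²) = √(56.611 + 18.943) = 8.692 m/s.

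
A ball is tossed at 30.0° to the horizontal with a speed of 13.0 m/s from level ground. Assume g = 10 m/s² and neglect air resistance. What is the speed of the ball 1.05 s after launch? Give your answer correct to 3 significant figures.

11.9 m/s

v_x = 13.0 cos 30.0° = 11.26 m/s (constant).
v_y(t) = 13.0 sin 30.0° − g t = 6.500 − 10 × 1.05 = -4.000 m/s.
Speed = √(v_x² + v_y²) = √(126.8 + 16.00) = 11.9 m/s.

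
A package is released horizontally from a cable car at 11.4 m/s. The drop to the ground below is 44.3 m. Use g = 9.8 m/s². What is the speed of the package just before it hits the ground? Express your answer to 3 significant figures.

Fall time: t = √(2 × 44.3 / 9.8) = 3.007 s.
At impact: v_x = 11.4 m/s (unchanged), v_y = g t = 9.8 × 3.007 = 29.47 m/s.
Speed = √(v_x² + v_y²) = √(130.0 + 868.5) = 31.6 m/s.

31.6 m/s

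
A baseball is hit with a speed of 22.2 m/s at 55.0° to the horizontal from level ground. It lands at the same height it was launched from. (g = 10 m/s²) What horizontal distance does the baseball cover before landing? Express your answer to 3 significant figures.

Components: v_x = 22.2 cos 55.0° = 12.73 m/s, v_y = 22.2 sin 55.0° = 18.19 m/s.
Time of flight (same landing height): t = 2 v_y / g = 2 × 18.19 / 10 = 3.638 s.
Range: R = v_x · t = 12.73 × 3.638 = 46.3 m.

46.3 m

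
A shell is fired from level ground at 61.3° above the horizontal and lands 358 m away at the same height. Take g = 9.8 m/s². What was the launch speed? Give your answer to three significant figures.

On level ground, R = v₀² sin(2θ) / g, so v₀ = √(R g / sin 2θ).
sin(2 × 61.3°) = 0.8425.
v₀ = √(358 × 9.8 / 0.8425) = √4164 = 64.5 m/s.

64.5 m/s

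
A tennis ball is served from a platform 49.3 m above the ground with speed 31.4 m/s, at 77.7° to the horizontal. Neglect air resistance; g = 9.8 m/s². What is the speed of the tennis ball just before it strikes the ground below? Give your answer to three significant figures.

v_x = 31.4 cos 77.7° = 6.689 m/s is unchanged throughout.
For the vertical component, v_y² = v_y0² + 2 g h = (30.68)² + 2×9.8×49.3 = 1908, so |v_y| = 43.68 m/s.
Impact speed = √(v_x² + v_y²) = √(44.74 + 1908) = 44.2 m/s.

44.2 m/s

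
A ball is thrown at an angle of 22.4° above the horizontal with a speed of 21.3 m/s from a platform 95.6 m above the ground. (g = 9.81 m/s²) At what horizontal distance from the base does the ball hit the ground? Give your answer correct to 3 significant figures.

105 m

Components: v_x = 21.3 cos 22.4° = 19.69 m/s, v_y = 21.3 sin 22.4° = 8.117 m/s.
Vertical: 0 = 95.6 + 8.117 t − ½(9.81) t² ⇒ 4.905 t² − 8.117 t − 95.6 = 0.
t = [8.117 + √(65.89 + 1876)] / 9.810 = 5.319 s.
Horizontal: R = v_x · t = 19.69 × 5.319 = 105 m.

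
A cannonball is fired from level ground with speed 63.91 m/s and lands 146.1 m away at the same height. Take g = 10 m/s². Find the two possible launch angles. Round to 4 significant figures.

Level-ground range: R = v₀² sin(2θ)/g ⇒ sin 2θ = R g / v₀² = 146.1×10/63.91² = 0.3577.
2θ = arcsin(0.3577) = 20.959° or 180° − 20.959° = 159.041°.
So θ = 10.48° or θ = 79.52°.

10.48° and 79.52°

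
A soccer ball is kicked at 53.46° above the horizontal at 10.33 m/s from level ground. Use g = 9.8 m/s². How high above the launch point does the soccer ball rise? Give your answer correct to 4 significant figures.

Vertical component of launch velocity: v_y = 10.33 sin 53.46° = 8.2995 m/s.
At the highest point the vertical velocity is zero, so v_y² = 2 g h_max.
h_max = (8.2995)² / (2 × 9.8) = 68.882 / 19.60 = 3.514 m.

3.514 m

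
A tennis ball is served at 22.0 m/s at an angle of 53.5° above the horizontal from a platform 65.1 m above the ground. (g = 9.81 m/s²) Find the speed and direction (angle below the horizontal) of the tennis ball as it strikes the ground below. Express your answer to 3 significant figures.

v_x = 22.0 cos 53.5° = 13.09 m/s (constant).
|v_y| at impact = √((17.68)² + 2×9.81×65.1) = 39.87 m/s.
Speed = √(13.09² + 39.87²) = 42.0 m/s; angle = arctan(39.87/13.09) = 71.8° below horizontal.

42.0 m/s at 71.8° below the horizontal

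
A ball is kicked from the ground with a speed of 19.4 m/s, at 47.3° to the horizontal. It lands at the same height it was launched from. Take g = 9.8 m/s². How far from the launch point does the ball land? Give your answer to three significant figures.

38.3 m

Components: v_x = 19.4 cos 47.3° = 13.16 m/s, v_y = 19.4 sin 47.3° = 14.26 m/s.
Time of flight (same landing height): t = 2 v_y / g = 2 × 14.26 / 9.8 = 2.910 s.
Range: R = v_x · t = 13.16 × 2.910 = 38.3 m.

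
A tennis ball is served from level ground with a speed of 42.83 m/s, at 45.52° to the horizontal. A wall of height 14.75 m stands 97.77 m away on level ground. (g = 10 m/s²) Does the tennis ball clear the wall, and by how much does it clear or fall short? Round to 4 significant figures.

Yes — it clears the wall by 31.74 m.

v_x = 42.83 cos 45.52° = 30.009 m/s; v_y0 = 42.83 sin 45.52° = 30.559 m/s.
Time to reach the wall: t = 97.77 / 30.009 = 3.2580 s.
Height at that point: y = 30.559×3.2580 − 5.000×3.2580² = 46.488 m.
That is 46.488 − 14.75 = 31.74 m above the top of the wall, so the tennis ball clears it.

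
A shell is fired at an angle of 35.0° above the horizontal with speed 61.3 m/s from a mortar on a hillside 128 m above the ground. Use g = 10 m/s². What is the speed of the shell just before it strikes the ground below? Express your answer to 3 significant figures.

v_x = 61.3 cos 35.0° = 50.21 m/s is unchanged throughout.
For the vertical component, v_y² = v_y0² + 2 g h = (35.16)² + 2×10×128 = 3796, so |v_y| = 61.61 m/s.
Impact speed = √(v_x² + v_y²) = √(2521 + 3796) = 79.5 m/s.

79.5 m/s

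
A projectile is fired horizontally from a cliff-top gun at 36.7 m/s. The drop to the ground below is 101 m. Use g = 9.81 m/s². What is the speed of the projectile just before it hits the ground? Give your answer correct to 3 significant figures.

57.7 m/s

Fall time: t = √(2 × 101 / 9.81) = 4.538 s.
At impact: v_x = 36.7 m/s (unchanged), v_y = g t = 9.81 × 4.538 = 44.52 m/s.
Speed = √(v_x² + v_y²) = √(1347 + 1982) = 57.7 m/s.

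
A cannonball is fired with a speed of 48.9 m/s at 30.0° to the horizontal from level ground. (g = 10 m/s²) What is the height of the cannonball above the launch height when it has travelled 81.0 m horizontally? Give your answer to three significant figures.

v_x = 48.9 cos 30.0° = 42.35 m/s, v_y0 = 48.9 sin 30.0° = 24.45 m/s.
Time to reach x = 81.0 m: t = x / v_x = 81.0 / 42.35 = 1.913 s.
y = v_y0 t − ½ g t² = 24.45×1.913 − 5.000×1.913² = 28.5 m.

28.5 m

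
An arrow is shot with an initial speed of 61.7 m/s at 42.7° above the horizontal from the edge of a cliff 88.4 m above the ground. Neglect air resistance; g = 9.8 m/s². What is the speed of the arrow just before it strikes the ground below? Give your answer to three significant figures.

v_x = 61.7 cos 42.7° = 45.34 m/s is unchanged throughout.
For the vertical component, v_y² = v_y0² + 2 g h = (41.84)² + 2×9.8×88.4 = 3483, so |v_y| = 59.02 m/s.
Impact speed = √(v_x² + v_y²) = √(2056 + 3483) = 74.4 m/s.

74.4 m/s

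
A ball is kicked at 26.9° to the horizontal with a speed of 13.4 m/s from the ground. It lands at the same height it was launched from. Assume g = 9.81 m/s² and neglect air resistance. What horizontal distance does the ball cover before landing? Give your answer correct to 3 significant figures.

14.8 m

For level ground, R = v₀² sin(2θ) / g.
sin(2 × 26.9°) = sin 53.80° = 0.8070.
R = (13.4)² × 0.8070 / 9.81 = 14.8 m.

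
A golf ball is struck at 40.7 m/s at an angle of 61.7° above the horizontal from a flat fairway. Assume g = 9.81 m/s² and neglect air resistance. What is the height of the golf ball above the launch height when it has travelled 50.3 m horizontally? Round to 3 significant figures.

60.1 m

v_x = 40.7 cos 61.7° = 19.30 m/s, v_y0 = 40.7 sin 61.7° = 35.84 m/s.
Time to reach x = 50.3 m: t = x / v_x = 50.3 / 19.30 = 2.606 s.
y = v_y0 t − ½ g t² = 35.84×2.606 − 4.905×2.606² = 60.1 m.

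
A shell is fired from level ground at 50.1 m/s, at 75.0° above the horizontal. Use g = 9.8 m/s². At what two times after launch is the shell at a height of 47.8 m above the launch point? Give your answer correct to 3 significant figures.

1.11 s and 8.76 s

v_y0 = 50.1 sin 75.0° = 48.39 m/s.
Set y = v_y0 t − ½ g t² = 47.8: 4.900 t² − 48.39 t + 47.8 = 0.
t = [48.39 ± √(2342 − 936.9)] / 9.8 = (48.39 ± 37.48) / 9.8, giving t = 1.11 s or t = 8.76 s.
So the shell is at 47.8 m at t = 1.11 s (rising) and t = 8.76 s (falling).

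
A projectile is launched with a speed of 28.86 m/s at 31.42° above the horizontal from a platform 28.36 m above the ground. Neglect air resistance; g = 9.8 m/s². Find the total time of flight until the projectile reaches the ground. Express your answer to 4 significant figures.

4.389 s

Vertical component: v_y = 28.86 sin 31.42° = 15.045 m/s.
Taking up as positive with launch at y = 28.36 m, landing at y = 0: 0 = 28.36 + 15.045 t − ½(9.8) t².
Solving 4.900 t² − 15.045 t − 28.36 = 0 gives t = [15.045 + √(15.045² + 4·4.900·28.36)] / 9.800 = 4.389 s.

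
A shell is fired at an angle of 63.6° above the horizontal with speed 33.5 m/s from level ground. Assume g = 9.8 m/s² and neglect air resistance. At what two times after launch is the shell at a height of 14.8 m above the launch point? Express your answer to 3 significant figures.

v_y0 = 33.5 sin 63.6° = 30.01 m/s.
Set y = v_y0 t − ½ g t² = 14.8: 4.900 t² − 30.01 t + 14.8 = 0.
t = [30.01 ± √(900.6 − 290.1)] / 9.8 = (30.01 ± 24.71) / 9.8, giving t = 0.541 s or t = 5.58 s.
So the shell is at 14.8 m at t = 0.541 s (rising) and t = 5.58 s (falling).

0.541 s and 5.58 s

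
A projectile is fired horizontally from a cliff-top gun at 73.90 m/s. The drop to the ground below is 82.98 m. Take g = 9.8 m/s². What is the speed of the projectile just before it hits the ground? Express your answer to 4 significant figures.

84.19 m/s

Fall time: t = √(2 × 82.98 / 9.8) = 4.1152 s.
At impact: v_x = 73.90 m/s (unchanged), v_y = g t = 9.8 × 4.1152 = 40.329 m/s.
Speed = √(v_x² + v_y²) = √(5461.2 + 1626.4) = 84.19 m/s.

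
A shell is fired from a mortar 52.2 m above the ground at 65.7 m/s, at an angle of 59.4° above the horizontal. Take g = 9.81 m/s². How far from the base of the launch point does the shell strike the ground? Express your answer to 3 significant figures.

Components: v_x = 65.7 cos 59.4° = 33.44 m/s, v_y = 65.7 sin 59.4° = 56.55 m/s.
Vertical: 0 = 52.2 + 56.55 t − ½(9.81) t² ⇒ 4.905 t² − 56.55 t − 52.2 = 0.
t = [56.55 + √(3198 + 1024)] / 9.810 = 12.39 s.
Horizontal: R = v_x · t = 33.44 × 12.39 = 414 m.

414 m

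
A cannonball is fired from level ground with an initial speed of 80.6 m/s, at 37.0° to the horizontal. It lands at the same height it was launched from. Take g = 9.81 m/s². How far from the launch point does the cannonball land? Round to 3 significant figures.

For level ground, R = v₀² sin(2θ) / g.
sin(2 × 37.0°) = sin 74.00° = 0.9613.
R = (80.6)² × 0.9613 / 9.81 = 637 m.

637 m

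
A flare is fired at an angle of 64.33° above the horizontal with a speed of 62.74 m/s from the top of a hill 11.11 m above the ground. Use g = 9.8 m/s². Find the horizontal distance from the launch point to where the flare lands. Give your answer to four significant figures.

318.9 m

Components: v_x = 62.74 cos 64.33° = 27.178 m/s, v_y = 62.74 sin 64.33° = 56.548 m/s.
Vertical: 0 = 11.11 + 56.548 t − ½(9.8) t² ⇒ 4.900 t² − 56.548 t − 11.11 = 0.
t = [56.548 + √(3197.7 + 217.76)] / 9.800 = 11.734 s.
Horizontal: R = v_x · t = 27.178 × 11.734 = 318.9 m.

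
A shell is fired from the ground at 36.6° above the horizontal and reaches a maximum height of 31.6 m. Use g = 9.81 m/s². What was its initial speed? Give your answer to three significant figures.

At maximum height v_y = 0, so (v₀ sin θ)² = 2 g H.
v₀ sin 36.6° = √(2 × 9.81 × 31.6) = 24.90 m/s.
v₀ = 24.90 / sin 36.6° = 24.90 / 0.5962 = 41.8 m/s.

41.8 m/s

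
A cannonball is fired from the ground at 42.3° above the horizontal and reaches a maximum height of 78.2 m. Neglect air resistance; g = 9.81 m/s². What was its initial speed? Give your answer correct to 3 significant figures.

58.2 m/s

At maximum height v_y = 0, so (v₀ sin θ)² = 2 g H.
v₀ sin 42.3° = √(2 × 9.81 × 78.2) = 39.17 m/s.
v₀ = 39.17 / sin 42.3° = 39.17 / 0.6730 = 58.2 m/s.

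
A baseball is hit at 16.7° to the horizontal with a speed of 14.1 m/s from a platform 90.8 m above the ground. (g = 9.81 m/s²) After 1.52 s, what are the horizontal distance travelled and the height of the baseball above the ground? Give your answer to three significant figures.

x = 20.5 m, y = 85.6 m

v_x = 14.1 cos 16.7° = 13.51 m/s; v_y0 = 14.1 sin 16.7° = 4.052 m/s.
x = v_x t = 13.51 × 1.52 = 20.5 m.
y = 90.8 + v_y0 t − ½ g t² = 85.6 m.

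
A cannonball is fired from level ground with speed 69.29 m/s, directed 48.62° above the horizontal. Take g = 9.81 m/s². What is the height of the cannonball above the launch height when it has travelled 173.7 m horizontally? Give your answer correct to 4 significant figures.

126.6 m

v_x = 69.29 cos 48.62° = 45.804 m/s, v_y0 = 69.29 sin 48.62° = 51.991 m/s.
Time to reach x = 173.7 m: t = x / v_x = 173.7 / 45.804 = 3.7922 s.
y = v_y0 t − ½ g t² = 51.991×3.7922 − 4.905×3.7922² = 126.6 m.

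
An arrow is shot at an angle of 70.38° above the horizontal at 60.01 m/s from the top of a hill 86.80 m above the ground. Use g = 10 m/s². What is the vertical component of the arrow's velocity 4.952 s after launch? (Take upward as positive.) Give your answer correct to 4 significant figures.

Initial vertical component: v_y0 = 60.01 sin 70.38° = 56.526 m/s.
v_y(t) = v_y0 − g t = 56.526 − 10 × 4.952 = 7.006 m/s.

7.006 m/s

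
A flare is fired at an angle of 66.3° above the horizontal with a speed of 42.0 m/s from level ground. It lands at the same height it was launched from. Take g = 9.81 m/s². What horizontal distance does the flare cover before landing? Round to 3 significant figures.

132 m

For level ground, R = v₀² sin(2θ) / g.
sin(2 × 66.3°) = sin 132.6° = 0.7361.
R = (42.0)² × 0.7361 / 9.81 = 132 m.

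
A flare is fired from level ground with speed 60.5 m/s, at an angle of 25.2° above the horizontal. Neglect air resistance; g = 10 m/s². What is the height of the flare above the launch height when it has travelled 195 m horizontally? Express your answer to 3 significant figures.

v_x = 60.5 cos 25.2° = 54.74 m/s, v_y0 = 60.5 sin 25.2° = 25.76 m/s.
Time to reach x = 195 m: t = x / v_x = 195 / 54.74 = 3.562 s.
y = v_y0 t − ½ g t² = 25.76×3.562 − 5.000×3.562² = 28.3 m.

28.3 m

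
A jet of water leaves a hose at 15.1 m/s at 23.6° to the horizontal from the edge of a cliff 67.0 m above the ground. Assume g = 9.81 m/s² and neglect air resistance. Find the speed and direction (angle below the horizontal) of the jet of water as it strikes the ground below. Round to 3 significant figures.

39.3 m/s at 69.4° below the horizontal

v_x = 15.1 cos 23.6° = 13.84 m/s (constant).
|v_y| at impact = √((6.045)² + 2×9.81×67.0) = 36.76 m/s.
Speed = √(13.84² + 36.76²) = 39.3 m/s; angle = arctan(36.76/13.84) = 69.4° below horizontal.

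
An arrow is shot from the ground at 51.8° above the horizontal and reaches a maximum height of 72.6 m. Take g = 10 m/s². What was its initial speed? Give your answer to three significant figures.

48.5 m/s

At maximum height v_y = 0, so (v₀ sin θ)² = 2 g H.
v₀ sin 51.8° = √(2 × 10 × 72.6) = 38.11 m/s.
v₀ = 38.11 / sin 51.8° = 38.11 / 0.7859 = 48.5 m/s.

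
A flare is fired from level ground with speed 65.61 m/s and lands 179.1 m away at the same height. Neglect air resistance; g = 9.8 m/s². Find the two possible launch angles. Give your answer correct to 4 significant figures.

Level-ground range: R = v₀² sin(2θ)/g ⇒ sin 2θ = R g / v₀² = 179.1×9.8/65.61² = 0.4077.
2θ = arcsin(0.4077) = 24.060° or 180° − 24.060° = 155.940°.
So θ = 12.03° or θ = 77.97°.

12.03° and 77.97°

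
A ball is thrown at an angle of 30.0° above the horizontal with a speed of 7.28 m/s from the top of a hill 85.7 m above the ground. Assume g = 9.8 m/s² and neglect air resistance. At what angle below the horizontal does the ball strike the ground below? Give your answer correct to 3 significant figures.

81.3°

v_x = 7.28 cos 30.0° = 6.305 m/s.
At impact |v_y| = √(v_y0² + 2 g h) = √(3.640² + 2×9.8×85.7) = 41.15 m/s.
Angle below horizontal = arctan(|v_y| / v_x) = arctan(41.15 / 6.305) = 81.3°.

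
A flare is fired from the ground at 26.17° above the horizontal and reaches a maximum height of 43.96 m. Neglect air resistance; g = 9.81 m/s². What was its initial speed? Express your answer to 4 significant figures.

At maximum height v_y = 0, so (v₀ sin θ)² = 2 g H.
v₀ sin 26.17° = √(2 × 9.81 × 43.96) = 29.368 m/s.
v₀ = 29.368 / sin 26.17° = 29.368 / 0.4410 = 66.59 m/s.

66.59 m/s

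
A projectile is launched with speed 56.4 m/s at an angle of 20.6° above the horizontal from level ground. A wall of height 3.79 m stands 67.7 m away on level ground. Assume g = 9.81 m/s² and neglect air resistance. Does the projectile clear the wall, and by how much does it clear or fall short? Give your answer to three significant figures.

Yes — it clears the wall by 13.6 m.

v_x = 56.4 cos 20.6° = 52.79 m/s; v_y0 = 56.4 sin 20.6° = 19.84 m/s.
Time to reach the wall: t = 67.7 / 52.79 = 1.282 s.
Height at that point: y = 19.84×1.282 − 4.905×1.282² = 17.37 m.
That is 17.37 − 3.79 = 13.6 m above the top of the wall, so the projectile clears it.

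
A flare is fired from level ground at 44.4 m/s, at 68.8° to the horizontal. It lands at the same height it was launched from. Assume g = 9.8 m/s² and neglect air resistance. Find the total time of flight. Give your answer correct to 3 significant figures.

Vertical component: v_y = 44.4 sin 68.8° = 41.40 m/s.
For a projectile landing at launch height, time of flight is t = 2 v_y / g = 2 × 41.40 / 9.8 = 8.45 s.

8.45 s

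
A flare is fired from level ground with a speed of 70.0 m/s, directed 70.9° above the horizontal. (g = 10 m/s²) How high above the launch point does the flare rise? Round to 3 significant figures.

219 m

Vertical component of launch velocity: v_y = 70.0 sin 70.9° = 66.15 m/s.
At the highest point the vertical velocity is zero, so v_y² = 2 g h_max.
h_max = (66.15)² / (2 × 10) = 4376 / 20.00 = 219 m.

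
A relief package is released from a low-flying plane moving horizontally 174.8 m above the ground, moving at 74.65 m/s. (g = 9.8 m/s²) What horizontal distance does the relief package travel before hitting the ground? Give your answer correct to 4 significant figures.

Initial vertical velocity is zero, so the fall time comes from h = ½ g t²: t = √(2 × 174.8 / 9.8) = 5.9727 s.
Horizontal motion is uniform at 74.65 m/s, so x = 74.65 × 5.9727 = 445.9 m.

445.9 m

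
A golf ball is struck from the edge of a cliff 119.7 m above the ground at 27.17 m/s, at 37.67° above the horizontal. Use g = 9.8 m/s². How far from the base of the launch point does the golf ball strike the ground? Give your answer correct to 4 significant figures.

148.8 m

Components: v_x = 27.17 cos 37.67° = 21.506 m/s, v_y = 27.17 sin 37.67° = 16.604 m/s.
Vertical: 0 = 119.7 + 16.604 t − ½(9.8) t² ⇒ 4.900 t² − 16.604 t − 119.7 = 0.
t = [16.604 + √(275.69 + 2346.1)] / 9.800 = 6.9191 s.
Horizontal: R = v_x · t = 21.506 × 6.9191 = 148.8 m.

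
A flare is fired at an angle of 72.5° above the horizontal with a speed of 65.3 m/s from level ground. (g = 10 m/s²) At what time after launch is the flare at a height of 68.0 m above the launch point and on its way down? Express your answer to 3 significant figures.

v_y0 = 65.3 sin 72.5° = 62.28 m/s.
Set y = v_y0 t − ½ g t² = 68.0: 5.000 t² − 62.28 t + 68.0 = 0.
t = [62.28 ± √(3879 − 1360)] / 10 = (62.28 ± 50.19) / 10, giving t = 1.21 s or t = 11.2 s.
On the way down corresponds to the larger root: t = 11.2 s.

11.2 s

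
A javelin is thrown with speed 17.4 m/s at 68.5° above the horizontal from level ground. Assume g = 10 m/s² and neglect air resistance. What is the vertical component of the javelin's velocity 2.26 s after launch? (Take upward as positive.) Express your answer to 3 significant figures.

-6.41 m/s

Initial vertical component: v_y0 = 17.4 sin 68.5° = 16.19 m/s.
v_y(t) = v_y0 − g t = 16.19 − 10 × 2.26 = -6.41 m/s.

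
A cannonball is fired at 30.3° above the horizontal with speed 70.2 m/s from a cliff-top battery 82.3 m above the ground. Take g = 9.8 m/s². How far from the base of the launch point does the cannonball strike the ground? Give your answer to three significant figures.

Components: v_x = 70.2 cos 30.3° = 60.61 m/s, v_y = 70.2 sin 30.3° = 35.42 m/s.
Vertical: 0 = 82.3 + 35.42 t − ½(9.8) t² ⇒ 4.900 t² − 35.42 t − 82.3 = 0.
t = [35.42 + √(1255 + 1613)] / 9.800 = 9.079 s.
Horizontal: R = v_x · t = 60.61 × 9.079 = 550 m.

550 m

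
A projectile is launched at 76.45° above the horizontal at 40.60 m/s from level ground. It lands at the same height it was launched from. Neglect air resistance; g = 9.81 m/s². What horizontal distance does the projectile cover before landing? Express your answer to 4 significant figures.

Components: v_x = 40.60 cos 76.45° = 9.5123 m/s, v_y = 40.60 sin 76.45° = 39.470 m/s.
Time of flight (same landing height): t = 2 v_y / g = 2 × 39.470 / 9.81 = 8.0469 s.
Range: R = v_x · t = 9.5123 × 8.0469 = 76.54 m.

76.54 m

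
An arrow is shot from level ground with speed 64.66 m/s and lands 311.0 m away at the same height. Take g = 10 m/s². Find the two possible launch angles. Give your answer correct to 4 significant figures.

24.03° and 65.97°

Level-ground range: R = v₀² sin(2θ)/g ⇒ sin 2θ = R g / v₀² = 311.0×10/64.66² = 0.7439.
2θ = arcsin(0.7439) = 48.065° or 180° − 48.065° = 131.935°.
So θ = 24.03° or θ = 65.97°.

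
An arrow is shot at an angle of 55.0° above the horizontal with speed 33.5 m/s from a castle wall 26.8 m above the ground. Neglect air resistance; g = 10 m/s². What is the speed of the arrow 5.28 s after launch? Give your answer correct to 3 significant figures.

v_x = 33.5 cos 55.0° = 19.21 m/s (constant).
v_y(t) = 33.5 sin 55.0° − g t = 27.44 − 10 × 5.28 = -25.36 m/s.
Speed = √(v_x² + v_y²) = √(369.0 + 643.1) = 31.8 m/s.

31.8 m/s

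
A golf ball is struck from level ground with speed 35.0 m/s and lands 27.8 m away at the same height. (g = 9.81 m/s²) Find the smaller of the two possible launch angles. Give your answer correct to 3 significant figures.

Level-ground range: R = v₀² sin(2θ)/g ⇒ sin 2θ = R g / v₀² = 27.8×9.81/35.0² = 0.2226.
2θ = arcsin(0.2226) = 12.86° or 180° − 12.86° = 167.14°.
So θ = 6.43° or θ = 83.6°.

6.43°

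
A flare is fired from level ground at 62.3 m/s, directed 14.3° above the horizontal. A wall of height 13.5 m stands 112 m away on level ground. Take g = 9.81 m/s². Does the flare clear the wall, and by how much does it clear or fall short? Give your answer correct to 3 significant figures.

No — it falls 1.83 m short of clearing the wall.

v_x = 62.3 cos 14.3° = 60.37 m/s; v_y0 = 62.3 sin 14.3° = 15.39 m/s.
Time to reach the wall: t = 112 / 60.37 = 1.855 s.
Height at that point: y = 15.39×1.855 − 4.905×1.855² = 11.67 m.
That is 13.5 − 11.67 = 1.83 m below the top of the wall, so the flare does not clear it.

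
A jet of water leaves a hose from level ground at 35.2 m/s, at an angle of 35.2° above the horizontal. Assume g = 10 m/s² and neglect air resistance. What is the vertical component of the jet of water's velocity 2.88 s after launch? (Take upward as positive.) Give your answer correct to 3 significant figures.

-8.51 m/s

Initial vertical component: v_y0 = 35.2 sin 35.2° = 20.29 m/s.
v_y(t) = v_y0 − g t = 20.29 − 10 × 2.88 = -8.51 m/s.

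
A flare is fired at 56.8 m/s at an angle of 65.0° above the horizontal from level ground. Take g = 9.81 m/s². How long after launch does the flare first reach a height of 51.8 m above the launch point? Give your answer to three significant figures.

v_y0 = 56.8 sin 65.0° = 51.48 m/s.
Set y = v_y0 t − ½ g t² = 51.8: 4.905 t² − 51.48 t + 51.8 = 0.
t = [51.48 ± √(2650 − 1016)] / 9.81 = (51.48 ± 40.42) / 9.81, giving t = 1.13 s or t = 9.37 s.
The flare is on the way up at the first time, so t = 1.13 s.

1.13 s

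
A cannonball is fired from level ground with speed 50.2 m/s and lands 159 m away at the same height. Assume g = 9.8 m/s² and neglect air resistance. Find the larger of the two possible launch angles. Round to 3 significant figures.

Level-ground range: R = v₀² sin(2θ)/g ⇒ sin 2θ = R g / v₀² = 159×9.8/50.2² = 0.6183.
2θ = arcsin(0.6183) = 38.19° or 180° − 38.19° = 141.81°.
So θ = 19.1° or θ = 70.9°.

70.9°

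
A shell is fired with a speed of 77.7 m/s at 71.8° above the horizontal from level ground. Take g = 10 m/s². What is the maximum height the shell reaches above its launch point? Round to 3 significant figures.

272 m

Vertical component of launch velocity: v_y = 77.7 sin 71.8° = 73.81 m/s.
At the highest point the vertical velocity is zero, so v_y² = 2 g h_max.
h_max = (73.81)² / (2 × 10) = 5448 / 20.00 = 272 m.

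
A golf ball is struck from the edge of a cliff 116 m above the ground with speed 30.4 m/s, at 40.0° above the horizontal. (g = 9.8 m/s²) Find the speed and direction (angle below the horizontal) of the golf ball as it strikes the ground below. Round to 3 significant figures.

v_x = 30.4 cos 40.0° = 23.29 m/s (constant).
|v_y| at impact = √((19.54)² + 2×9.8×116) = 51.53 m/s.
Speed = √(23.29² + 51.53²) = 56.5 m/s; angle = arctan(51.53/23.29) = 65.7° below horizontal.

56.5 m/s at 65.7° below the horizontal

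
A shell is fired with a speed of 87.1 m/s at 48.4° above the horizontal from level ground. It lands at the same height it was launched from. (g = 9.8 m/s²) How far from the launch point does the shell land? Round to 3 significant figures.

Components: v_x = 87.1 cos 48.4° = 57.83 m/s, v_y = 87.1 sin 48.4° = 65.13 m/s.
Time of flight (same landing height): t = 2 v_y / g = 2 × 65.13 / 9.8 = 13.29 s.
Range: R = v_x · t = 57.83 × 13.29 = 769 m.

769 m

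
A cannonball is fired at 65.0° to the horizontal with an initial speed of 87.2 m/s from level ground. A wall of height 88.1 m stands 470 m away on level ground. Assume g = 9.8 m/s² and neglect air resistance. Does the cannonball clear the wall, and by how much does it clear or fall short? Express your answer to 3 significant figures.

v_x = 87.2 cos 65.0° = 36.85 m/s; v_y0 = 87.2 sin 65.0° = 79.03 m/s.
Time to reach the wall: t = 470 / 36.85 = 12.75 s.
Height at that point: y = 79.03×12.75 − 4.900×12.75² = 211.1 m.
That is 211.1 − 88.1 = 123 m above the top of the wall, so the cannonball clears it.

Yes — it clears the wall by 123 m.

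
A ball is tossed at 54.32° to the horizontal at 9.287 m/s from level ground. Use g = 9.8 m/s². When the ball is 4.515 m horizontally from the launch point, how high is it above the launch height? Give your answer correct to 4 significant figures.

2.884 m

v_x = 9.287 cos 54.32° = 5.4167 m/s, v_y0 = 9.287 sin 54.32° = 7.5437 m/s.
Time to reach x = 4.515 m: t = x / v_x = 4.515 / 5.4167 = 0.83353 s.
y = v_y0 t − ½ g t² = 7.5437×0.83353 − 4.900×0.83353² = 2.884 m.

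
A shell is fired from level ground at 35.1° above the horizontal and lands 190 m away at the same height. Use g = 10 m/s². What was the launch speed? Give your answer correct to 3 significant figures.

44.9 m/s

On level ground, R = v₀² sin(2θ) / g, so v₀ = √(R g / sin 2θ).
sin(2 × 35.1°) = 0.9409.
v₀ = √(190 × 10 / 0.9409) = √2019 = 44.9 m/s.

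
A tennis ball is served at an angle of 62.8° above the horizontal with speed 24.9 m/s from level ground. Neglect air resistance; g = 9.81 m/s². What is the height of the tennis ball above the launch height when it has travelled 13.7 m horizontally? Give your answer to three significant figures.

19.6 m

v_x = 24.9 cos 62.8° = 11.38 m/s, v_y0 = 24.9 sin 62.8° = 22.15 m/s.
Time to reach x = 13.7 m: t = x / v_x = 13.7 / 11.38 = 1.204 s.
y = v_y0 t − ½ g t² = 22.15×1.204 − 4.905×1.204² = 19.6 m.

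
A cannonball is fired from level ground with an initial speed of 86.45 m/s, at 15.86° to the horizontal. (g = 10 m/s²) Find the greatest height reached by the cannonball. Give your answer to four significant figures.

27.91 m

Vertical component of launch velocity: v_y = 86.45 sin 15.86° = 23.626 m/s.
At the highest point the vertical velocity is zero, so v_y² = 2 g h_max.
h_max = (23.626)² / (2 × 10) = 558.19 / 20.00 = 27.91 m.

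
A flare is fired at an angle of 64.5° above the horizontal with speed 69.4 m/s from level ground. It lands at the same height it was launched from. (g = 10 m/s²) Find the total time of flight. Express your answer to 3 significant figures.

12.5 s

Vertical component: v_y = 69.4 sin 64.5° = 62.64 m/s.
For a projectile landing at launch height, time of flight is t = 2 v_y / g = 2 × 62.64 / 10 = 12.5 s.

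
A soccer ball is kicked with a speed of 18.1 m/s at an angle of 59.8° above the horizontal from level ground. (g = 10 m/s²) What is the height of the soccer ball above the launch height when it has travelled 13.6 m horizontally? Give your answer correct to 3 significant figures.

v_x = 18.1 cos 59.8° = 9.105 m/s, v_y0 = 18.1 sin 59.8° = 15.64 m/s.
Time to reach x = 13.6 m: t = x / v_x = 13.6 / 9.105 = 1.494 s.
y = v_y0 t − ½ g t² = 15.64×1.494 − 5.000×1.494² = 12.2 m.

12.2 m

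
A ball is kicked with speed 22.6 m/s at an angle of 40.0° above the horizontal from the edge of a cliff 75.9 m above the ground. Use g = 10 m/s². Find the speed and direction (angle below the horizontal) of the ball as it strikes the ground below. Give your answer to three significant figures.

v_x = 22.6 cos 40.0° = 17.31 m/s (constant).
|v_y| at impact = √((14.53)² + 2×10×75.9) = 41.58 m/s.
Speed = √(17.31² + 41.58²) = 45.0 m/s; angle = arctan(41.58/17.31) = 67.4° below horizontal.

45.0 m/s at 67.4° below the horizontal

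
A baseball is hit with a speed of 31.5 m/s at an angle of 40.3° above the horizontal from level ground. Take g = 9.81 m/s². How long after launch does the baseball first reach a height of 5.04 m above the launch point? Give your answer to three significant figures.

v_y0 = 31.5 sin 40.3° = 20.37 m/s.
Set y = v_y0 t − ½ g t² = 5.04: 4.905 t² − 20.37 t + 5.04 = 0.
t = [20.37 ± √(414.9 − 98.88)] / 9.81 = (20.37 ± 17.78) / 9.81, giving t = 0.264 s or t = 3.89 s.
The baseball is on the way up at the first time, so t = 0.264 s.

0.264 s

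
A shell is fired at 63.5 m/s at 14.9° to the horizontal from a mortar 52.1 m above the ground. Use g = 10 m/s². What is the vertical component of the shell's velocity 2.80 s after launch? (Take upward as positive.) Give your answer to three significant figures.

Initial vertical component: v_y0 = 63.5 sin 14.9° = 16.33 m/s.
v_y(t) = v_y0 − g t = 16.33 − 10 × 2.80 = -11.7 m/s.

-11.7 m/s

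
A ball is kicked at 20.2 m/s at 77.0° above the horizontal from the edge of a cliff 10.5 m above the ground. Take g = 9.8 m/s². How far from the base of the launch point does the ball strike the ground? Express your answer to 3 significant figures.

Components: v_x = 20.2 cos 77.0° = 4.544 m/s, v_y = 20.2 sin 77.0° = 19.68 m/s.
Vertical: 0 = 10.5 + 19.68 t − ½(9.8) t² ⇒ 4.900 t² − 19.68 t − 10.5 = 0.
t = [19.68 + √(387.3 + 205.8)] / 9.800 = 4.493 s.
Horizontal: R = v_x · t = 4.544 × 4.493 = 20.4 m.

20.4 m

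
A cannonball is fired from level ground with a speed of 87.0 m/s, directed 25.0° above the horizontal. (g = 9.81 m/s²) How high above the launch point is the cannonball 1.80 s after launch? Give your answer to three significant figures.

50.3 m

v_y0 = 87.0 sin 25.0° = 36.77 m/s.
y(t) = v_y0 t − ½ g t² = 36.77×1.80 − 4.905×1.80² = 50.3 m.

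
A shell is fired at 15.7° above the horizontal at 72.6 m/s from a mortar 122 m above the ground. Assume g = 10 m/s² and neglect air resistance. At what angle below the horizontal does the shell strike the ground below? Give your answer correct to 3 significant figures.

v_x = 72.6 cos 15.7° = 69.89 m/s.
At impact |v_y| = √(v_y0² + 2 g h) = √(19.65² + 2×10×122) = 53.16 m/s.
Angle below horizontal = arctan(|v_y| / v_x) = arctan(53.16 / 69.89) = 37.3°.

37.3°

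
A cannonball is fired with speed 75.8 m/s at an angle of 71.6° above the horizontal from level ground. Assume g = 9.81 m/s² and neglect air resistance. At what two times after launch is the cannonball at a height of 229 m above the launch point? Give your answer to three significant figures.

4.67 s and 9.99 s

v_y0 = 75.8 sin 71.6° = 71.92 m/s.
Set y = v_y0 t − ½ g t² = 229: 4.905 t² − 71.92 t + 229 = 0.
t = [71.92 ± √(5172 − 4493)] / 9.81 = (71.92 ± 26.06) / 9.81, giving t = 4.67 s or t = 9.99 s.
So the cannonball is at 229 m at t = 4.67 s (rising) and t = 9.99 s (falling).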